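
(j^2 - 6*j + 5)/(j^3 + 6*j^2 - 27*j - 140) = (j - 1)/(j^2 + 11*j + 28)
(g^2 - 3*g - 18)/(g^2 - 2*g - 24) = (g + 3)/(g + 4)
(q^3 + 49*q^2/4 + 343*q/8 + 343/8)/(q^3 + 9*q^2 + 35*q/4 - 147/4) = (4*q + 7)/(2*(2*q - 3))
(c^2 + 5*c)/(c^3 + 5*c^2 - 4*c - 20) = c/(c^2 - 4)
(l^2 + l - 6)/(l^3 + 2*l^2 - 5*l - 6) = 1/(l + 1)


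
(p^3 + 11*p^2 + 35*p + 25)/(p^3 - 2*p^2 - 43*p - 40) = (p + 5)/(p - 8)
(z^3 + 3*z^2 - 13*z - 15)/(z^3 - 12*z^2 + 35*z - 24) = (z^2 + 6*z + 5)/(z^2 - 9*z + 8)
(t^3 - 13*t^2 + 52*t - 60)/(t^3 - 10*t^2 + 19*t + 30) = (t - 2)/(t + 1)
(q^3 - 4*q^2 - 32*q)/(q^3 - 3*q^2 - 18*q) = (-q^2 + 4*q + 32)/(-q^2 + 3*q + 18)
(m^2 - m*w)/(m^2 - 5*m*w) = (m - w)/(m - 5*w)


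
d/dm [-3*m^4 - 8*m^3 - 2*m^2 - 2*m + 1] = -12*m^3 - 24*m^2 - 4*m - 2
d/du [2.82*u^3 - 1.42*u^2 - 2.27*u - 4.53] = 8.46*u^2 - 2.84*u - 2.27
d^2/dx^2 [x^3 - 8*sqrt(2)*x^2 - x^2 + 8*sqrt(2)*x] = 6*x - 16*sqrt(2) - 2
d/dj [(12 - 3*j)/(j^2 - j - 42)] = 3*(-j^2 + j + (j - 4)*(2*j - 1) + 42)/(-j^2 + j + 42)^2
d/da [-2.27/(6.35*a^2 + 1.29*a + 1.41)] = (28.829*a + 2.9283)/(6.35*a^2 + 1.29*a + 1.41)^2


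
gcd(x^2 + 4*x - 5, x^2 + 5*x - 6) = x - 1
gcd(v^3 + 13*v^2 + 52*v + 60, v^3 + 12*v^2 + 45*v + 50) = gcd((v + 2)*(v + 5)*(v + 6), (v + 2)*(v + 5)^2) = v^2 + 7*v + 10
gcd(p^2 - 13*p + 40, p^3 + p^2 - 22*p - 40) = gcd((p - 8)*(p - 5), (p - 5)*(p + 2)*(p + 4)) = p - 5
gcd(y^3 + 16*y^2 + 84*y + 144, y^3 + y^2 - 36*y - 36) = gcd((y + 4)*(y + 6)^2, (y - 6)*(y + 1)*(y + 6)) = y + 6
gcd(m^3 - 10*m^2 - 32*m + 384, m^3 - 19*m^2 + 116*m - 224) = m - 8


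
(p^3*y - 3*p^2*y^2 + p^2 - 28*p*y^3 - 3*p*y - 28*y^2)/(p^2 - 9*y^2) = (p^3*y - 3*p^2*y^2 + p^2 - 28*p*y^3 - 3*p*y - 28*y^2)/(p^2 - 9*y^2)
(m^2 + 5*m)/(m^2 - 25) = m/(m - 5)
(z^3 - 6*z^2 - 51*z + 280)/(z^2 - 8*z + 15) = (z^2 - z - 56)/(z - 3)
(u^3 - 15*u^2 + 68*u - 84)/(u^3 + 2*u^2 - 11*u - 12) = (u^3 - 15*u^2 + 68*u - 84)/(u^3 + 2*u^2 - 11*u - 12)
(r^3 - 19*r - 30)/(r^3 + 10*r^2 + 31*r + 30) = (r - 5)/(r + 5)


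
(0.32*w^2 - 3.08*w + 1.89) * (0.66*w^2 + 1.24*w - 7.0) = 0.2112*w^4 - 1.636*w^3 - 4.8118*w^2 + 23.9036*w - 13.23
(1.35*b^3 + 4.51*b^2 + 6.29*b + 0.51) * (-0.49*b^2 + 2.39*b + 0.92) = -0.6615*b^5 + 1.0166*b^4 + 8.9388*b^3 + 18.9324*b^2 + 7.0057*b + 0.4692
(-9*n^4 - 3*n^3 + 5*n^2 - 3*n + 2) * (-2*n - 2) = 18*n^5 + 24*n^4 - 4*n^3 - 4*n^2 + 2*n - 4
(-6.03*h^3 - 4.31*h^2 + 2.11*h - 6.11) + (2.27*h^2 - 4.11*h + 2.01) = -6.03*h^3 - 2.04*h^2 - 2.0*h - 4.1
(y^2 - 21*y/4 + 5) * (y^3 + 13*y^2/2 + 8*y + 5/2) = y^5 + 5*y^4/4 - 169*y^3/8 - 7*y^2 + 215*y/8 + 25/2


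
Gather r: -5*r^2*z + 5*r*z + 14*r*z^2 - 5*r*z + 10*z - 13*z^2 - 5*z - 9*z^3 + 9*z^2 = -5*r^2*z + 14*r*z^2 - 9*z^3 - 4*z^2 + 5*z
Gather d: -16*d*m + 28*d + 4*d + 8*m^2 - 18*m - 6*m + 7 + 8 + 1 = d*(32 - 16*m) + 8*m^2 - 24*m + 16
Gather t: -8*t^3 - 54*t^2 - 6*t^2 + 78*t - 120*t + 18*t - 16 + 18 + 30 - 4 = -8*t^3 - 60*t^2 - 24*t + 28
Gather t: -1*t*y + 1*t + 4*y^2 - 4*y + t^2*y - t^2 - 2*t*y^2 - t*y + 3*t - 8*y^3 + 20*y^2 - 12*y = t^2*(y - 1) + t*(-2*y^2 - 2*y + 4) - 8*y^3 + 24*y^2 - 16*y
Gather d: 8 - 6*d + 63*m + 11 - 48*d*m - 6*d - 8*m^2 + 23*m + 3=d*(-48*m - 12) - 8*m^2 + 86*m + 22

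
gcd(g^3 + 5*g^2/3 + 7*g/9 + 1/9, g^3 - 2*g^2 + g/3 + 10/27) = g + 1/3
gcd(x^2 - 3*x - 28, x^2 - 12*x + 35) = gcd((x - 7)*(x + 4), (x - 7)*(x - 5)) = x - 7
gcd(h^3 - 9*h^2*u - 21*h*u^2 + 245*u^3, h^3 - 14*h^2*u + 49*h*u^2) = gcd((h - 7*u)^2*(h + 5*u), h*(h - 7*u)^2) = h^2 - 14*h*u + 49*u^2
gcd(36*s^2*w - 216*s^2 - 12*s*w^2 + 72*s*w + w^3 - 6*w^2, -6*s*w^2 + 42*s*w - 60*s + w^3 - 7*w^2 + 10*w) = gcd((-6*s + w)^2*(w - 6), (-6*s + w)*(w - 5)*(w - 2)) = 6*s - w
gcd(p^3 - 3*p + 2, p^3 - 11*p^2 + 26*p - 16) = p - 1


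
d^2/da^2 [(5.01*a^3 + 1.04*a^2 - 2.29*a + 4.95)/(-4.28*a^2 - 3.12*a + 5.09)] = (1.13686837721616e-13*a^5 + 1.13686837721616e-13*a^4 - 204.152632*a^3 - 202.61928*a^2 - 876.070758*a - 293.198824)/(78.402752*a^6 + 171.460224*a^5 - 154.732272*a^4 - 377.447616*a^3 + 184.015716*a^2 + 242.499816*a - 131.872229)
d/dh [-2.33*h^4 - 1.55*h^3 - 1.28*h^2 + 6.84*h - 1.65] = -9.32*h^3 - 4.65*h^2 - 2.56*h + 6.84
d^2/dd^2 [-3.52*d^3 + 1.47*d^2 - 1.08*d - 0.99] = 2.94 - 21.12*d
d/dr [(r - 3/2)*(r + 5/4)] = 2*r - 1/4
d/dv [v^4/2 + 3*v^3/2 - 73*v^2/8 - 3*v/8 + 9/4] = 2*v^3 + 9*v^2/2 - 73*v/4 - 3/8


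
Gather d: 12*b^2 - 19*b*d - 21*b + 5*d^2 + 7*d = 12*b^2 - 21*b + 5*d^2 + d*(7 - 19*b)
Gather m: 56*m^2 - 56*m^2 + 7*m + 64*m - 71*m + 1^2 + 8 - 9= 0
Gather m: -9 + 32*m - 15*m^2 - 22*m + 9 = -15*m^2 + 10*m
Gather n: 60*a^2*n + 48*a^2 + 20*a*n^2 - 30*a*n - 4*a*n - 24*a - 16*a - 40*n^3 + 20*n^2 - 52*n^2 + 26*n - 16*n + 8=48*a^2 - 40*a - 40*n^3 + n^2*(20*a - 32) + n*(60*a^2 - 34*a + 10) + 8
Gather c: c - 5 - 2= c - 7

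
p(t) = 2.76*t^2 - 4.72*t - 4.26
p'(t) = 5.52*t - 4.72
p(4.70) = 34.52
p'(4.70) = 21.22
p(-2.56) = 25.91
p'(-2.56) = -18.85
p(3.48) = 12.74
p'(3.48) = 14.49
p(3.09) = 7.51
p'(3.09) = 12.34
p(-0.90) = 2.22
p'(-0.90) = -9.69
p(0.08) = -4.62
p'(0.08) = -4.28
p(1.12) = -6.08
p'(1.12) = 1.46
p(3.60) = 14.52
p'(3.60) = 15.15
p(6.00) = 66.78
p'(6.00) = 28.40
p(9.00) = 176.82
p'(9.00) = 44.96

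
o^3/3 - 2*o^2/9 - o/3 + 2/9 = (o/3 + 1/3)*(o - 1)*(o - 2/3)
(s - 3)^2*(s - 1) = s^3 - 7*s^2 + 15*s - 9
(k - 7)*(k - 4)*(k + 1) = k^3 - 10*k^2 + 17*k + 28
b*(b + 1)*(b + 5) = b^3 + 6*b^2 + 5*b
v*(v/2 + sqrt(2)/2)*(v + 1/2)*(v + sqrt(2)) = v^4/2 + v^3/4 + sqrt(2)*v^3 + sqrt(2)*v^2/2 + v^2 + v/2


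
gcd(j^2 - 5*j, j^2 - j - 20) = j - 5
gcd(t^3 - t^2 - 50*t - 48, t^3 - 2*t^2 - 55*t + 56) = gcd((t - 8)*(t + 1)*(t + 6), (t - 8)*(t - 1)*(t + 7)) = t - 8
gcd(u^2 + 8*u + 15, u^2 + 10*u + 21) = u + 3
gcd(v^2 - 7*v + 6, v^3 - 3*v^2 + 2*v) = v - 1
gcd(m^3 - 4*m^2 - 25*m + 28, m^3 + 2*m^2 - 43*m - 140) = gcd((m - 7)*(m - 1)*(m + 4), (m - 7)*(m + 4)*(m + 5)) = m^2 - 3*m - 28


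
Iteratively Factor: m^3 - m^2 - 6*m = (m - 3)*(m^2 + 2*m) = (m - 3)*(m + 2)*(m)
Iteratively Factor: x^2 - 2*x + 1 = (x - 1)*(x - 1)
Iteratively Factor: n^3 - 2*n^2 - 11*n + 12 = (n - 1)*(n^2 - n - 12) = (n - 1)*(n + 3)*(n - 4)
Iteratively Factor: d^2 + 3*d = (d)*(d + 3)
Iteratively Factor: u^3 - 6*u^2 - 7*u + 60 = (u - 4)*(u^2 - 2*u - 15) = (u - 5)*(u - 4)*(u + 3)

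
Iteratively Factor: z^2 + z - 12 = (z - 3)*(z + 4)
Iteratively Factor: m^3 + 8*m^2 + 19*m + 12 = (m + 3)*(m^2 + 5*m + 4) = (m + 1)*(m + 3)*(m + 4)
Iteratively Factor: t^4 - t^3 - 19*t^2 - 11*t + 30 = (t + 3)*(t^3 - 4*t^2 - 7*t + 10) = (t + 2)*(t + 3)*(t^2 - 6*t + 5) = (t - 1)*(t + 2)*(t + 3)*(t - 5)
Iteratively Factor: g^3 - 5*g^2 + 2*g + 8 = (g - 4)*(g^2 - g - 2) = (g - 4)*(g + 1)*(g - 2)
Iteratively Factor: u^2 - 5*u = (u)*(u - 5)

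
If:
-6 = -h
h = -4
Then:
No Solution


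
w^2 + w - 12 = (w - 3)*(w + 4)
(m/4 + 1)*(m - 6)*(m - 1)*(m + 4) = m^4/4 + m^3/4 - 17*m^2/2 - 16*m + 24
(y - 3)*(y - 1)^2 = y^3 - 5*y^2 + 7*y - 3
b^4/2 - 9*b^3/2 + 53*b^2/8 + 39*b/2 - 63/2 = (b/2 + 1)*(b - 6)*(b - 7/2)*(b - 3/2)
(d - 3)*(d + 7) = d^2 + 4*d - 21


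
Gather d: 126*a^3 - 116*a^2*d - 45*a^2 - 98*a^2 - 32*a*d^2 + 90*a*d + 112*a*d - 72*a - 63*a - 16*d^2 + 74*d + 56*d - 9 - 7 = 126*a^3 - 143*a^2 - 135*a + d^2*(-32*a - 16) + d*(-116*a^2 + 202*a + 130) - 16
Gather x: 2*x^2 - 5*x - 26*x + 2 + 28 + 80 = 2*x^2 - 31*x + 110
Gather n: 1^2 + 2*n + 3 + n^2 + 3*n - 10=n^2 + 5*n - 6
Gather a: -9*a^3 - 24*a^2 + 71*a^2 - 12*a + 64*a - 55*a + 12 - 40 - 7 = -9*a^3 + 47*a^2 - 3*a - 35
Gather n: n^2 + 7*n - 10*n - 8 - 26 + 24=n^2 - 3*n - 10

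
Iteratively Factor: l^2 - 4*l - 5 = (l + 1)*(l - 5)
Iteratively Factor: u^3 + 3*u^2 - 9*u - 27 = (u - 3)*(u^2 + 6*u + 9) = (u - 3)*(u + 3)*(u + 3)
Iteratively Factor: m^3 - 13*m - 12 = (m + 3)*(m^2 - 3*m - 4) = (m - 4)*(m + 3)*(m + 1)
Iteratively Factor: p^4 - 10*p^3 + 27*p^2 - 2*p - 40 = (p + 1)*(p^3 - 11*p^2 + 38*p - 40) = (p - 2)*(p + 1)*(p^2 - 9*p + 20) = (p - 5)*(p - 2)*(p + 1)*(p - 4)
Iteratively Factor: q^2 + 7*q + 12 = (q + 4)*(q + 3)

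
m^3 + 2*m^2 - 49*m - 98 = (m - 7)*(m + 2)*(m + 7)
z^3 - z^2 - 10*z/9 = z*(z - 5/3)*(z + 2/3)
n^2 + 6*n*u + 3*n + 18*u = (n + 3)*(n + 6*u)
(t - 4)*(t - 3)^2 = t^3 - 10*t^2 + 33*t - 36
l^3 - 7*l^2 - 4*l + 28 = (l - 7)*(l - 2)*(l + 2)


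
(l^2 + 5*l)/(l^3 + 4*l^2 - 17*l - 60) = l/(l^2 - l - 12)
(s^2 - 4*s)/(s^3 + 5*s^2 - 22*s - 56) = s/(s^2 + 9*s + 14)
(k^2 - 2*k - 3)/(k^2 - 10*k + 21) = (k + 1)/(k - 7)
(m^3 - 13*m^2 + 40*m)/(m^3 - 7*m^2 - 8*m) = (m - 5)/(m + 1)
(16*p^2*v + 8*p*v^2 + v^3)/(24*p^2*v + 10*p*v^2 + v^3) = (4*p + v)/(6*p + v)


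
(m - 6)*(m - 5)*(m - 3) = m^3 - 14*m^2 + 63*m - 90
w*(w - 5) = w^2 - 5*w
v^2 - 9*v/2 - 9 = (v - 6)*(v + 3/2)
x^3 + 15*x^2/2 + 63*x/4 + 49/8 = (x + 1/2)*(x + 7/2)^2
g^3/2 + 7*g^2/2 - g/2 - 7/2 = (g/2 + 1/2)*(g - 1)*(g + 7)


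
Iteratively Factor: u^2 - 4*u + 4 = (u - 2)*(u - 2)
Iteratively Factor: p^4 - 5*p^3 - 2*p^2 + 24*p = (p - 3)*(p^3 - 2*p^2 - 8*p) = p*(p - 3)*(p^2 - 2*p - 8) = p*(p - 4)*(p - 3)*(p + 2)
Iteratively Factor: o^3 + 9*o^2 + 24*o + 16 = (o + 4)*(o^2 + 5*o + 4) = (o + 4)^2*(o + 1)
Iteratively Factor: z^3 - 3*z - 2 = (z - 2)*(z^2 + 2*z + 1) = (z - 2)*(z + 1)*(z + 1)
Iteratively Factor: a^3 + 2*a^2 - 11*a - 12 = (a + 4)*(a^2 - 2*a - 3) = (a + 1)*(a + 4)*(a - 3)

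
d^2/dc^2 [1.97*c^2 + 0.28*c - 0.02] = 3.94000000000000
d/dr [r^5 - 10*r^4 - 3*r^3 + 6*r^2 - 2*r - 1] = 5*r^4 - 40*r^3 - 9*r^2 + 12*r - 2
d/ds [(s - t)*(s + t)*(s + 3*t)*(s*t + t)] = t*(4*s^3 + 9*s^2*t + 3*s^2 - 2*s*t^2 + 6*s*t - 3*t^3 - t^2)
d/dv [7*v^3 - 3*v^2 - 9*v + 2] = 21*v^2 - 6*v - 9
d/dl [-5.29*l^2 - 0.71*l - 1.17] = -10.58*l - 0.71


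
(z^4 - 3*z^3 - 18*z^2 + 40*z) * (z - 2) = z^5 - 5*z^4 - 12*z^3 + 76*z^2 - 80*z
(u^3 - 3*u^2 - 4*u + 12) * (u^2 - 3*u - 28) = u^5 - 6*u^4 - 23*u^3 + 108*u^2 + 76*u - 336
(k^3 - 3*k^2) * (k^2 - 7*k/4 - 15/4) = k^5 - 19*k^4/4 + 3*k^3/2 + 45*k^2/4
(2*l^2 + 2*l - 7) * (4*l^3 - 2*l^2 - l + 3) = 8*l^5 + 4*l^4 - 34*l^3 + 18*l^2 + 13*l - 21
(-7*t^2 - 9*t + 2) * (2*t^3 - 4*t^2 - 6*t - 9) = -14*t^5 + 10*t^4 + 82*t^3 + 109*t^2 + 69*t - 18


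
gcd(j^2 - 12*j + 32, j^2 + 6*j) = 1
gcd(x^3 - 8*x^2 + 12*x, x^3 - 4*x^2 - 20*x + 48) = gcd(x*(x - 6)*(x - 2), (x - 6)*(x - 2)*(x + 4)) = x^2 - 8*x + 12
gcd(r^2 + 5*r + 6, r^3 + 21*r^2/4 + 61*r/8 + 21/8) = r + 3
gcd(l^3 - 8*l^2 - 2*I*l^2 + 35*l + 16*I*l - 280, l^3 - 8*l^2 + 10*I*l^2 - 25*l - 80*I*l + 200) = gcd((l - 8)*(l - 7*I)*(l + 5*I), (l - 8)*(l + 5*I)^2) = l^2 + l*(-8 + 5*I) - 40*I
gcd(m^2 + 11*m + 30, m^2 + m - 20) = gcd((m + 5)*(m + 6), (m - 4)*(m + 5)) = m + 5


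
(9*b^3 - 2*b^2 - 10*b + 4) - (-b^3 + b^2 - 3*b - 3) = 10*b^3 - 3*b^2 - 7*b + 7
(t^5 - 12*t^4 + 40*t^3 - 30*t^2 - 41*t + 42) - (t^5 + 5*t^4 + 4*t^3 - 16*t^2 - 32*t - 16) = -17*t^4 + 36*t^3 - 14*t^2 - 9*t + 58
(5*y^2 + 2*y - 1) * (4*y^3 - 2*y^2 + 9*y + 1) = 20*y^5 - 2*y^4 + 37*y^3 + 25*y^2 - 7*y - 1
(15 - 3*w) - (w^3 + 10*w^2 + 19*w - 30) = -w^3 - 10*w^2 - 22*w + 45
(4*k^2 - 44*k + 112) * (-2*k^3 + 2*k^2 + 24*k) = -8*k^5 + 96*k^4 - 216*k^3 - 832*k^2 + 2688*k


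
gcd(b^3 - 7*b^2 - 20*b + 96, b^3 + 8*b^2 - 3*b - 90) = b - 3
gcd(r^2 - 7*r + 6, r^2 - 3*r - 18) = r - 6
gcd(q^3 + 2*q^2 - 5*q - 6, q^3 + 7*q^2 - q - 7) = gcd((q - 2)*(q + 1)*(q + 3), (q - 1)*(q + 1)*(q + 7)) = q + 1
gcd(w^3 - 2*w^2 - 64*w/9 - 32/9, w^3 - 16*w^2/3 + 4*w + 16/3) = w^2 - 10*w/3 - 8/3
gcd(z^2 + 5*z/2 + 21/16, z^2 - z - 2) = 1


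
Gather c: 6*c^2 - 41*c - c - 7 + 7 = 6*c^2 - 42*c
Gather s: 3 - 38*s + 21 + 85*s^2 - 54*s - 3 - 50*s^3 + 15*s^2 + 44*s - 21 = -50*s^3 + 100*s^2 - 48*s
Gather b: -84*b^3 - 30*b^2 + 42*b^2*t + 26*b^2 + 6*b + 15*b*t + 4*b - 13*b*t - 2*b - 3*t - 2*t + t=-84*b^3 + b^2*(42*t - 4) + b*(2*t + 8) - 4*t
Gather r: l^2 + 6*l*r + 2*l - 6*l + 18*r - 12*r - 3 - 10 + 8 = l^2 - 4*l + r*(6*l + 6) - 5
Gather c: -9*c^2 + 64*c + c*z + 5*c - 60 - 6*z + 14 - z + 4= -9*c^2 + c*(z + 69) - 7*z - 42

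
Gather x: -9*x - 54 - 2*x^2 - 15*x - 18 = -2*x^2 - 24*x - 72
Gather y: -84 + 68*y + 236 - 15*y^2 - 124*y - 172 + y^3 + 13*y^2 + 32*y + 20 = y^3 - 2*y^2 - 24*y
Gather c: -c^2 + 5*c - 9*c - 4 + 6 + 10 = -c^2 - 4*c + 12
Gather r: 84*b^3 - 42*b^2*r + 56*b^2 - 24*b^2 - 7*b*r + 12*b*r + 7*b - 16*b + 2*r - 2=84*b^3 + 32*b^2 - 9*b + r*(-42*b^2 + 5*b + 2) - 2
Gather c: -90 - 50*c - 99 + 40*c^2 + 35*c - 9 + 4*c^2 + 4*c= 44*c^2 - 11*c - 198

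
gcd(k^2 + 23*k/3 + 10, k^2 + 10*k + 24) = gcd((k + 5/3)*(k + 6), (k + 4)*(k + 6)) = k + 6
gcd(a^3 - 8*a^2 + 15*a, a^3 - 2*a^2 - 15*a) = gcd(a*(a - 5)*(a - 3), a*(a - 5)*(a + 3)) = a^2 - 5*a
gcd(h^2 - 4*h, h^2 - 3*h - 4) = h - 4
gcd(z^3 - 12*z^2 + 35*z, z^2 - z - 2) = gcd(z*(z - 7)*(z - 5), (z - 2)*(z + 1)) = 1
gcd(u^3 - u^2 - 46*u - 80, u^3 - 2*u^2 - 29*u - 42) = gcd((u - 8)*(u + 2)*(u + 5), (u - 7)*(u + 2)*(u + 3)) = u + 2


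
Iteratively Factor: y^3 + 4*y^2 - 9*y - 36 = (y + 4)*(y^2 - 9) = (y + 3)*(y + 4)*(y - 3)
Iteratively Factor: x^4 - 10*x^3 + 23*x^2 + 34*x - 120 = (x - 3)*(x^3 - 7*x^2 + 2*x + 40) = (x - 4)*(x - 3)*(x^2 - 3*x - 10) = (x - 4)*(x - 3)*(x + 2)*(x - 5)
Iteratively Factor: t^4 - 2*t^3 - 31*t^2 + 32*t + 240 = (t - 5)*(t^3 + 3*t^2 - 16*t - 48) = (t - 5)*(t + 3)*(t^2 - 16) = (t - 5)*(t - 4)*(t + 3)*(t + 4)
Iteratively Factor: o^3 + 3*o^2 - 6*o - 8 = (o + 1)*(o^2 + 2*o - 8) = (o + 1)*(o + 4)*(o - 2)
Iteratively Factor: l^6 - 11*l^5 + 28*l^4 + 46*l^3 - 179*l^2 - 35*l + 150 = (l - 1)*(l^5 - 10*l^4 + 18*l^3 + 64*l^2 - 115*l - 150) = (l - 3)*(l - 1)*(l^4 - 7*l^3 - 3*l^2 + 55*l + 50) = (l - 5)*(l - 3)*(l - 1)*(l^3 - 2*l^2 - 13*l - 10) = (l - 5)^2*(l - 3)*(l - 1)*(l^2 + 3*l + 2) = (l - 5)^2*(l - 3)*(l - 1)*(l + 1)*(l + 2)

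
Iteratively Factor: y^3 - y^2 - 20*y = (y + 4)*(y^2 - 5*y) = (y - 5)*(y + 4)*(y)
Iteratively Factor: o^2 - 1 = (o + 1)*(o - 1)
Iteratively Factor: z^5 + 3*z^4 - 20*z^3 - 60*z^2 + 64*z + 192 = (z - 2)*(z^4 + 5*z^3 - 10*z^2 - 80*z - 96) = (z - 2)*(z + 4)*(z^3 + z^2 - 14*z - 24) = (z - 4)*(z - 2)*(z + 4)*(z^2 + 5*z + 6) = (z - 4)*(z - 2)*(z + 3)*(z + 4)*(z + 2)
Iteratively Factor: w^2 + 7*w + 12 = (w + 4)*(w + 3)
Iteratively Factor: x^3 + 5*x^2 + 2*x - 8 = (x - 1)*(x^2 + 6*x + 8) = (x - 1)*(x + 2)*(x + 4)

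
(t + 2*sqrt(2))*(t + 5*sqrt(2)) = t^2 + 7*sqrt(2)*t + 20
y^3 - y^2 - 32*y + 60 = (y - 5)*(y - 2)*(y + 6)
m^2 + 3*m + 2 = (m + 1)*(m + 2)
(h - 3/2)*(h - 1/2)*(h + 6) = h^3 + 4*h^2 - 45*h/4 + 9/2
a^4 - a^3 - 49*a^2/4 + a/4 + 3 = (a - 4)*(a - 1/2)*(a + 1/2)*(a + 3)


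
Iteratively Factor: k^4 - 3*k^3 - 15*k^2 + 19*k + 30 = (k - 5)*(k^3 + 2*k^2 - 5*k - 6) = (k - 5)*(k + 1)*(k^2 + k - 6) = (k - 5)*(k + 1)*(k + 3)*(k - 2)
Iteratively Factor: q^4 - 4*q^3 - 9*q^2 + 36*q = (q)*(q^3 - 4*q^2 - 9*q + 36) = q*(q - 3)*(q^2 - q - 12) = q*(q - 3)*(q + 3)*(q - 4)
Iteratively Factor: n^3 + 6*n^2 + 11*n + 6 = (n + 1)*(n^2 + 5*n + 6) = (n + 1)*(n + 2)*(n + 3)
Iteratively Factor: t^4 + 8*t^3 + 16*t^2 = (t)*(t^3 + 8*t^2 + 16*t) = t^2*(t^2 + 8*t + 16) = t^2*(t + 4)*(t + 4)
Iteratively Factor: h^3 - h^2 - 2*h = (h + 1)*(h^2 - 2*h) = (h - 2)*(h + 1)*(h)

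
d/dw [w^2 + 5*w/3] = 2*w + 5/3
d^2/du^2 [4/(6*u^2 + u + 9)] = 8*(-36*u^2 - 6*u + (12*u + 1)^2 - 54)/(6*u^2 + u + 9)^3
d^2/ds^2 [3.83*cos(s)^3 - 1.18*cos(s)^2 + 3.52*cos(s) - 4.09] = -34.47*cos(s)^3 + 4.72*cos(s)^2 + 19.46*cos(s) - 2.36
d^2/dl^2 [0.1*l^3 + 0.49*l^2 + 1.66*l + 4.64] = 0.6*l + 0.98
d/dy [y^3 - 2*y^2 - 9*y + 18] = 3*y^2 - 4*y - 9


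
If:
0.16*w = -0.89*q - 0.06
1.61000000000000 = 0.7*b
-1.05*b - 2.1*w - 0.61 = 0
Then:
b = 2.30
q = 0.19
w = -1.44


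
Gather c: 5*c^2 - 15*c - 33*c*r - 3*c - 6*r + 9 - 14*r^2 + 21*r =5*c^2 + c*(-33*r - 18) - 14*r^2 + 15*r + 9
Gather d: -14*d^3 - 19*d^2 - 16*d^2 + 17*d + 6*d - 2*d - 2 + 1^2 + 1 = -14*d^3 - 35*d^2 + 21*d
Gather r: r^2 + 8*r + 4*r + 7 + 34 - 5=r^2 + 12*r + 36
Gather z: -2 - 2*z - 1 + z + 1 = -z - 2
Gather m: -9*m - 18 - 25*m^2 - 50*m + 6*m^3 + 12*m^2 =6*m^3 - 13*m^2 - 59*m - 18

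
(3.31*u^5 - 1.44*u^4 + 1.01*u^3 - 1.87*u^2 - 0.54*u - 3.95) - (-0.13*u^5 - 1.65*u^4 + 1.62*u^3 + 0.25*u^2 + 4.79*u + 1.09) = 3.44*u^5 + 0.21*u^4 - 0.61*u^3 - 2.12*u^2 - 5.33*u - 5.04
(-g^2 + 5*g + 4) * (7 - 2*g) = 2*g^3 - 17*g^2 + 27*g + 28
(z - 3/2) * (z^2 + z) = z^3 - z^2/2 - 3*z/2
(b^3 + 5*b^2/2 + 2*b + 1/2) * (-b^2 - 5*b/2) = -b^5 - 5*b^4 - 33*b^3/4 - 11*b^2/2 - 5*b/4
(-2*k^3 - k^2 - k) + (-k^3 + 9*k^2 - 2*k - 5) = -3*k^3 + 8*k^2 - 3*k - 5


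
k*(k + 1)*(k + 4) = k^3 + 5*k^2 + 4*k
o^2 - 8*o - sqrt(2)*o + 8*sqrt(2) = (o - 8)*(o - sqrt(2))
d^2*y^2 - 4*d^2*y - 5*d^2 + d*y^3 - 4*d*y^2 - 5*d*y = (d + y)*(y - 5)*(d*y + d)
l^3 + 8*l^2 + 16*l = l*(l + 4)^2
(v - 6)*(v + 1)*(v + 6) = v^3 + v^2 - 36*v - 36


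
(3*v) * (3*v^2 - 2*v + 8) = 9*v^3 - 6*v^2 + 24*v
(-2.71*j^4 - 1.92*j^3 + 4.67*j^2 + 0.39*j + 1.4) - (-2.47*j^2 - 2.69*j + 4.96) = -2.71*j^4 - 1.92*j^3 + 7.14*j^2 + 3.08*j - 3.56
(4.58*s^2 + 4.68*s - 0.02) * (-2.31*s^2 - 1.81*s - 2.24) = -10.5798*s^4 - 19.1006*s^3 - 18.6838*s^2 - 10.447*s + 0.0448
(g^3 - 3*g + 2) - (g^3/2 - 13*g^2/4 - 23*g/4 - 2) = g^3/2 + 13*g^2/4 + 11*g/4 + 4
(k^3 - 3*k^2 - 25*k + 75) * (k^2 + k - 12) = k^5 - 2*k^4 - 40*k^3 + 86*k^2 + 375*k - 900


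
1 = 1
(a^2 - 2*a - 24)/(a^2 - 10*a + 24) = (a + 4)/(a - 4)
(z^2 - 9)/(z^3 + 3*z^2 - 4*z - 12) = (z - 3)/(z^2 - 4)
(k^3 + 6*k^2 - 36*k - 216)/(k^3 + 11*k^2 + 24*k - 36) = (k - 6)/(k - 1)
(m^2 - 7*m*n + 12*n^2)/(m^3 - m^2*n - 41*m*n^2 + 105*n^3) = (m - 4*n)/(m^2 + 2*m*n - 35*n^2)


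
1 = 1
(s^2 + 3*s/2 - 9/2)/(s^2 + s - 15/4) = 2*(s + 3)/(2*s + 5)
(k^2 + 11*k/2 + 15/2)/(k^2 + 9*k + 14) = (2*k^2 + 11*k + 15)/(2*(k^2 + 9*k + 14))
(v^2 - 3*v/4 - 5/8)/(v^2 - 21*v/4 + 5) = (v + 1/2)/(v - 4)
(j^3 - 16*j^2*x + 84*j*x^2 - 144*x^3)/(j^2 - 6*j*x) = j - 10*x + 24*x^2/j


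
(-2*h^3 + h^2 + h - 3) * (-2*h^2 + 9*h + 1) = 4*h^5 - 20*h^4 + 5*h^3 + 16*h^2 - 26*h - 3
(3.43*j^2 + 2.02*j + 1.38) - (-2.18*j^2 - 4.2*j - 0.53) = 5.61*j^2 + 6.22*j + 1.91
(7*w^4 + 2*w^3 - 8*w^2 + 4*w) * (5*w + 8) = 35*w^5 + 66*w^4 - 24*w^3 - 44*w^2 + 32*w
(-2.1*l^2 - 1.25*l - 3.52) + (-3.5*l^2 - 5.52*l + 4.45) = -5.6*l^2 - 6.77*l + 0.93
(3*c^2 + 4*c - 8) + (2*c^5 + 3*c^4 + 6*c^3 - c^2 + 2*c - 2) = 2*c^5 + 3*c^4 + 6*c^3 + 2*c^2 + 6*c - 10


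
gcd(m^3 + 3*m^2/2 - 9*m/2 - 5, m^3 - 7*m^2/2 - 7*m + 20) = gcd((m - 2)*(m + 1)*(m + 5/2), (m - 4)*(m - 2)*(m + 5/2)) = m^2 + m/2 - 5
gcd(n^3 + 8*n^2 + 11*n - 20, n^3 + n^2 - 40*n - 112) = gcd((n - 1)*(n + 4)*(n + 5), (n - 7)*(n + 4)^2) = n + 4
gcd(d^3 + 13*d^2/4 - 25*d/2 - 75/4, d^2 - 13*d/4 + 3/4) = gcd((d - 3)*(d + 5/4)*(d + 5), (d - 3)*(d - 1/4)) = d - 3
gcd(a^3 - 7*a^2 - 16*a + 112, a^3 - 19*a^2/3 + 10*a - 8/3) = a - 4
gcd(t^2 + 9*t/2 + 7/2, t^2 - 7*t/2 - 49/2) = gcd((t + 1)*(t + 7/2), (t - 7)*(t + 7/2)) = t + 7/2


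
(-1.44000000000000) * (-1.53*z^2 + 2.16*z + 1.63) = 2.2032*z^2 - 3.1104*z - 2.3472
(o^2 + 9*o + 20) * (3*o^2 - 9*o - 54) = 3*o^4 + 18*o^3 - 75*o^2 - 666*o - 1080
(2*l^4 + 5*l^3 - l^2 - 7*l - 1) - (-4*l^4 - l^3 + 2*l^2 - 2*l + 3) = 6*l^4 + 6*l^3 - 3*l^2 - 5*l - 4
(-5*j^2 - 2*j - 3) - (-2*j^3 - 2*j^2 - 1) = 2*j^3 - 3*j^2 - 2*j - 2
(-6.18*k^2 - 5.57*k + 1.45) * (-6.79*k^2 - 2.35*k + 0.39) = 41.9622*k^4 + 52.3433*k^3 + 0.833800000000002*k^2 - 5.5798*k + 0.5655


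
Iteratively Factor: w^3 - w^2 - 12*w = (w)*(w^2 - w - 12) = w*(w - 4)*(w + 3)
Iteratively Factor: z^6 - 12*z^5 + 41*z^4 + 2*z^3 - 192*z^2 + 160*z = (z - 1)*(z^5 - 11*z^4 + 30*z^3 + 32*z^2 - 160*z) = (z - 4)*(z - 1)*(z^4 - 7*z^3 + 2*z^2 + 40*z) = (z - 4)^2*(z - 1)*(z^3 - 3*z^2 - 10*z) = (z - 4)^2*(z - 1)*(z + 2)*(z^2 - 5*z) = z*(z - 4)^2*(z - 1)*(z + 2)*(z - 5)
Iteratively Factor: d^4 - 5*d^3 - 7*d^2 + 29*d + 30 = (d - 5)*(d^3 - 7*d - 6) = (d - 5)*(d - 3)*(d^2 + 3*d + 2) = (d - 5)*(d - 3)*(d + 2)*(d + 1)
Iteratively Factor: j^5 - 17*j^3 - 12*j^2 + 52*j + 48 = (j + 2)*(j^4 - 2*j^3 - 13*j^2 + 14*j + 24) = (j - 2)*(j + 2)*(j^3 - 13*j - 12) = (j - 2)*(j + 2)*(j + 3)*(j^2 - 3*j - 4) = (j - 4)*(j - 2)*(j + 2)*(j + 3)*(j + 1)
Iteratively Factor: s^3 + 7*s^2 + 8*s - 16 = (s - 1)*(s^2 + 8*s + 16) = (s - 1)*(s + 4)*(s + 4)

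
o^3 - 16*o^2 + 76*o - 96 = (o - 8)*(o - 6)*(o - 2)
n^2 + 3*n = n*(n + 3)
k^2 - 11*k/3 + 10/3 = (k - 2)*(k - 5/3)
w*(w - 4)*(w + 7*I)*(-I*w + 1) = -I*w^4 + 8*w^3 + 4*I*w^3 - 32*w^2 + 7*I*w^2 - 28*I*w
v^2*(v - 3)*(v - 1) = v^4 - 4*v^3 + 3*v^2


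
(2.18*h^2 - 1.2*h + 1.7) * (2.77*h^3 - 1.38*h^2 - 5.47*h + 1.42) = 6.0386*h^5 - 6.3324*h^4 - 5.5596*h^3 + 7.3136*h^2 - 11.003*h + 2.414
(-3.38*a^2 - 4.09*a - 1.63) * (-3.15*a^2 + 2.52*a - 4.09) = 10.647*a^4 + 4.3659*a^3 + 8.6519*a^2 + 12.6205*a + 6.6667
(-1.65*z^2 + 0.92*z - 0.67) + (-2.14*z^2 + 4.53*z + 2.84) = -3.79*z^2 + 5.45*z + 2.17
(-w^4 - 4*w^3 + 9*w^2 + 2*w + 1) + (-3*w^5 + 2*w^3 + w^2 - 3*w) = -3*w^5 - w^4 - 2*w^3 + 10*w^2 - w + 1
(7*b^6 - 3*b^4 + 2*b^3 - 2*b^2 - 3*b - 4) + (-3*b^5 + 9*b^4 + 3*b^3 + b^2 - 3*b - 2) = 7*b^6 - 3*b^5 + 6*b^4 + 5*b^3 - b^2 - 6*b - 6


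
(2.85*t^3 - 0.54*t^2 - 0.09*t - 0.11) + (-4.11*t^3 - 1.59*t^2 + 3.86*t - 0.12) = -1.26*t^3 - 2.13*t^2 + 3.77*t - 0.23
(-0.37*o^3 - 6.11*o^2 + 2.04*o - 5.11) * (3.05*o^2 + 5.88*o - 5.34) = -1.1285*o^5 - 20.8111*o^4 - 27.729*o^3 + 29.0371*o^2 - 40.9404*o + 27.2874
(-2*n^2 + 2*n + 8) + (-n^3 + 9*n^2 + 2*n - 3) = -n^3 + 7*n^2 + 4*n + 5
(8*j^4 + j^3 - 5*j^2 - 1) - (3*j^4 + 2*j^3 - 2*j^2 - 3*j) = 5*j^4 - j^3 - 3*j^2 + 3*j - 1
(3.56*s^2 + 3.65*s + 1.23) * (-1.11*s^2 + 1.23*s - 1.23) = -3.9516*s^4 + 0.3273*s^3 - 1.2546*s^2 - 2.9766*s - 1.5129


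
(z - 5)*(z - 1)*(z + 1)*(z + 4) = z^4 - z^3 - 21*z^2 + z + 20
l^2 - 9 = (l - 3)*(l + 3)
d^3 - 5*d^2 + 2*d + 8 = (d - 4)*(d - 2)*(d + 1)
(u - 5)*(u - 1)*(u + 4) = u^3 - 2*u^2 - 19*u + 20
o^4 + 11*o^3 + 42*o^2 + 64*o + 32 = (o + 1)*(o + 2)*(o + 4)^2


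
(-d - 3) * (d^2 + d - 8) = -d^3 - 4*d^2 + 5*d + 24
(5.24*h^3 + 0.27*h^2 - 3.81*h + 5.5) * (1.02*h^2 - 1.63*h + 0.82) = 5.3448*h^5 - 8.2658*h^4 - 0.0294999999999999*h^3 + 12.0417*h^2 - 12.0892*h + 4.51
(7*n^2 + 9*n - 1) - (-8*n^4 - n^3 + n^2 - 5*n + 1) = 8*n^4 + n^3 + 6*n^2 + 14*n - 2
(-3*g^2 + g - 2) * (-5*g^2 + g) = 15*g^4 - 8*g^3 + 11*g^2 - 2*g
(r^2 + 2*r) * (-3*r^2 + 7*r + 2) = -3*r^4 + r^3 + 16*r^2 + 4*r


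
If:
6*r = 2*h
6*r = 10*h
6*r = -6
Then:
No Solution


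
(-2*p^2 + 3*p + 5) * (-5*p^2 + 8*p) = 10*p^4 - 31*p^3 - p^2 + 40*p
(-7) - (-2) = -5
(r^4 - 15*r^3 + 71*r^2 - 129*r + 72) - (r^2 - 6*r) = r^4 - 15*r^3 + 70*r^2 - 123*r + 72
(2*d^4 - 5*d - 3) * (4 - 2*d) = -4*d^5 + 8*d^4 + 10*d^2 - 14*d - 12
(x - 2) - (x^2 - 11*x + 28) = -x^2 + 12*x - 30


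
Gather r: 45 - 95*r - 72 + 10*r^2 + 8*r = 10*r^2 - 87*r - 27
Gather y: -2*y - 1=-2*y - 1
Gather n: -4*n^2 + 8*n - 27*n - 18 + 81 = -4*n^2 - 19*n + 63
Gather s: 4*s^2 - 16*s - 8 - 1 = 4*s^2 - 16*s - 9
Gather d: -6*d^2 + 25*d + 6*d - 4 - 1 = -6*d^2 + 31*d - 5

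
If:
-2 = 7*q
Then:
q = -2/7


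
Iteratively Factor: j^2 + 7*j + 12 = (j + 3)*(j + 4)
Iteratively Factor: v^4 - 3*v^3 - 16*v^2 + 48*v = (v + 4)*(v^3 - 7*v^2 + 12*v) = v*(v + 4)*(v^2 - 7*v + 12) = v*(v - 3)*(v + 4)*(v - 4)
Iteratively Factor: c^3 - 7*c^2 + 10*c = (c - 5)*(c^2 - 2*c) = (c - 5)*(c - 2)*(c)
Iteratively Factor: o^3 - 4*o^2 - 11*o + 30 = (o - 5)*(o^2 + o - 6) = (o - 5)*(o - 2)*(o + 3)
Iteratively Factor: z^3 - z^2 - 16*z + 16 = (z + 4)*(z^2 - 5*z + 4) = (z - 1)*(z + 4)*(z - 4)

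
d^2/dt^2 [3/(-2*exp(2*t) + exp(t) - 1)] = 3*(-2*(4*exp(t) - 1)^2*exp(t) + (8*exp(t) - 1)*(2*exp(2*t) - exp(t) + 1))*exp(t)/(2*exp(2*t) - exp(t) + 1)^3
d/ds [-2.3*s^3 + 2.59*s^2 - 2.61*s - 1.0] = -6.9*s^2 + 5.18*s - 2.61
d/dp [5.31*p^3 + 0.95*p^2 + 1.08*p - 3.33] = 15.93*p^2 + 1.9*p + 1.08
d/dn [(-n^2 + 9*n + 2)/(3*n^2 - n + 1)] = (-26*n^2 - 14*n + 11)/(9*n^4 - 6*n^3 + 7*n^2 - 2*n + 1)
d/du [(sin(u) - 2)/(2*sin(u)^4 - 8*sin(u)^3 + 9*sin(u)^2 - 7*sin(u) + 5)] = (-6*sin(u)^4 - 57*sin(u)^2 + 60*sin(u) - 8*sin(3*u) - 9)*cos(u)/(2*sin(u)^4 - 8*sin(u)^3 + 9*sin(u)^2 - 7*sin(u) + 5)^2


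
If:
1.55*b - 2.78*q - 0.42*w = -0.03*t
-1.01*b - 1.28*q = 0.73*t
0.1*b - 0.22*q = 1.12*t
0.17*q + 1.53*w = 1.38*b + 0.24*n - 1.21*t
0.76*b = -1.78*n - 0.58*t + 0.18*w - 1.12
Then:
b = -0.01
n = -0.63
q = 0.01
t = -0.00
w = -0.11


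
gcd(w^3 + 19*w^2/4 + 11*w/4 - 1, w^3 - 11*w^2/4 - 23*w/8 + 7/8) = w^2 + 3*w/4 - 1/4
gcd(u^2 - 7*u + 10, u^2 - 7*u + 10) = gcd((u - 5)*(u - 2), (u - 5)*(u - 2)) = u^2 - 7*u + 10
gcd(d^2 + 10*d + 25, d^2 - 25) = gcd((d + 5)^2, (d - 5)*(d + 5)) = d + 5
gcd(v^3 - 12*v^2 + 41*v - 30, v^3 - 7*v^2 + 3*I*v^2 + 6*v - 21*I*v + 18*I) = v^2 - 7*v + 6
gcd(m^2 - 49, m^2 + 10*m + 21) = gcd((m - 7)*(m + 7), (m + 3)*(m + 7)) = m + 7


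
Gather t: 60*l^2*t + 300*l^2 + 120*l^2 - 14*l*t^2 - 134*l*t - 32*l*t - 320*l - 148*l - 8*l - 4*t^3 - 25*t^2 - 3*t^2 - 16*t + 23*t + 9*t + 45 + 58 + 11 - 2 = 420*l^2 - 476*l - 4*t^3 + t^2*(-14*l - 28) + t*(60*l^2 - 166*l + 16) + 112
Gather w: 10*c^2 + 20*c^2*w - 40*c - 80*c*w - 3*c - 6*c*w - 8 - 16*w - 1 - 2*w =10*c^2 - 43*c + w*(20*c^2 - 86*c - 18) - 9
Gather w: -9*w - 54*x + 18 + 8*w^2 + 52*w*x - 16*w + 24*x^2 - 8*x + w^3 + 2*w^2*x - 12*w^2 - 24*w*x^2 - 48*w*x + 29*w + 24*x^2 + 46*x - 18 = w^3 + w^2*(2*x - 4) + w*(-24*x^2 + 4*x + 4) + 48*x^2 - 16*x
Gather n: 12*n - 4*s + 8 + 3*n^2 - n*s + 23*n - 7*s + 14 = 3*n^2 + n*(35 - s) - 11*s + 22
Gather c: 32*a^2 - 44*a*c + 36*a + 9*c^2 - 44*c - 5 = 32*a^2 + 36*a + 9*c^2 + c*(-44*a - 44) - 5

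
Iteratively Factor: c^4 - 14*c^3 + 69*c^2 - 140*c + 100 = (c - 5)*(c^3 - 9*c^2 + 24*c - 20) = (c - 5)*(c - 2)*(c^2 - 7*c + 10) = (c - 5)^2*(c - 2)*(c - 2)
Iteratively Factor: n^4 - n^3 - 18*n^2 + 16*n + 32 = (n - 2)*(n^3 + n^2 - 16*n - 16) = (n - 2)*(n + 1)*(n^2 - 16) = (n - 2)*(n + 1)*(n + 4)*(n - 4)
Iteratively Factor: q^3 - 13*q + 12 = (q - 3)*(q^2 + 3*q - 4) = (q - 3)*(q + 4)*(q - 1)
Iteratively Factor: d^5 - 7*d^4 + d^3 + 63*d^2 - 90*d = (d)*(d^4 - 7*d^3 + d^2 + 63*d - 90) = d*(d - 5)*(d^3 - 2*d^2 - 9*d + 18) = d*(d - 5)*(d - 2)*(d^2 - 9) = d*(d - 5)*(d - 2)*(d + 3)*(d - 3)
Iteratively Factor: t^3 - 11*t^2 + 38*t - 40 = (t - 4)*(t^2 - 7*t + 10) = (t - 5)*(t - 4)*(t - 2)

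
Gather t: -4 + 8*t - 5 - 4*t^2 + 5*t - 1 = -4*t^2 + 13*t - 10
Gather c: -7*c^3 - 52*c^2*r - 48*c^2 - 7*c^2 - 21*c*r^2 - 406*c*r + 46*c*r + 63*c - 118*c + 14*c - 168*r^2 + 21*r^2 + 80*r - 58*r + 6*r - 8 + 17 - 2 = -7*c^3 + c^2*(-52*r - 55) + c*(-21*r^2 - 360*r - 41) - 147*r^2 + 28*r + 7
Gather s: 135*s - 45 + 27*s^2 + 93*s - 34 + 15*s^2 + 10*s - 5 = 42*s^2 + 238*s - 84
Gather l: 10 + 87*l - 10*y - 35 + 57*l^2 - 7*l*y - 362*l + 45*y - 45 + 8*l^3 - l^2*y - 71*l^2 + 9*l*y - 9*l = 8*l^3 + l^2*(-y - 14) + l*(2*y - 284) + 35*y - 70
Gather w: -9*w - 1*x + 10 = -9*w - x + 10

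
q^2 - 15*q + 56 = (q - 8)*(q - 7)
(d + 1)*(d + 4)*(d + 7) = d^3 + 12*d^2 + 39*d + 28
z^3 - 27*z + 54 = (z - 3)^2*(z + 6)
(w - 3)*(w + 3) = w^2 - 9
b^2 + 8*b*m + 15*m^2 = (b + 3*m)*(b + 5*m)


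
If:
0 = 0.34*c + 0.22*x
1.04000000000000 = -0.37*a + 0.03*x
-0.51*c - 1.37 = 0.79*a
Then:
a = -3.07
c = 2.07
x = -3.20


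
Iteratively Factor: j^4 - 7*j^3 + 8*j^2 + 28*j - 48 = (j - 2)*(j^3 - 5*j^2 - 2*j + 24) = (j - 2)*(j + 2)*(j^2 - 7*j + 12) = (j - 4)*(j - 2)*(j + 2)*(j - 3)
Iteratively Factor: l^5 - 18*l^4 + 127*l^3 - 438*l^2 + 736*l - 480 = (l - 4)*(l^4 - 14*l^3 + 71*l^2 - 154*l + 120) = (l - 4)*(l - 2)*(l^3 - 12*l^2 + 47*l - 60) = (l - 5)*(l - 4)*(l - 2)*(l^2 - 7*l + 12) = (l - 5)*(l - 4)*(l - 3)*(l - 2)*(l - 4)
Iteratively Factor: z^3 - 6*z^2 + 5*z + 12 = (z + 1)*(z^2 - 7*z + 12) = (z - 4)*(z + 1)*(z - 3)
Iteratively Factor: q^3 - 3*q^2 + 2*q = (q - 2)*(q^2 - q) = (q - 2)*(q - 1)*(q)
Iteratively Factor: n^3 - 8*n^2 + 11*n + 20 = (n + 1)*(n^2 - 9*n + 20) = (n - 5)*(n + 1)*(n - 4)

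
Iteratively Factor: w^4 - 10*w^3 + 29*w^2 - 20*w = (w)*(w^3 - 10*w^2 + 29*w - 20) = w*(w - 4)*(w^2 - 6*w + 5) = w*(w - 5)*(w - 4)*(w - 1)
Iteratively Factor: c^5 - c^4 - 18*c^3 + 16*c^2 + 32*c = (c - 2)*(c^4 + c^3 - 16*c^2 - 16*c) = (c - 4)*(c - 2)*(c^3 + 5*c^2 + 4*c) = (c - 4)*(c - 2)*(c + 4)*(c^2 + c) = c*(c - 4)*(c - 2)*(c + 4)*(c + 1)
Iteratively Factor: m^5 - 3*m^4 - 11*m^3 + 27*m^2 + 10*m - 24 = (m - 4)*(m^4 + m^3 - 7*m^2 - m + 6) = (m - 4)*(m + 3)*(m^3 - 2*m^2 - m + 2) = (m - 4)*(m - 1)*(m + 3)*(m^2 - m - 2) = (m - 4)*(m - 1)*(m + 1)*(m + 3)*(m - 2)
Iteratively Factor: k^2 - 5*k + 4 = (k - 4)*(k - 1)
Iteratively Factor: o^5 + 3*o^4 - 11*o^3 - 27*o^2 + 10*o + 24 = (o - 1)*(o^4 + 4*o^3 - 7*o^2 - 34*o - 24) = (o - 1)*(o + 2)*(o^3 + 2*o^2 - 11*o - 12) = (o - 1)*(o + 2)*(o + 4)*(o^2 - 2*o - 3) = (o - 1)*(o + 1)*(o + 2)*(o + 4)*(o - 3)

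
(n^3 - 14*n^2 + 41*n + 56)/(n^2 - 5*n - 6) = (n^2 - 15*n + 56)/(n - 6)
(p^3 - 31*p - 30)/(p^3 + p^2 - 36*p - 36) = (p + 5)/(p + 6)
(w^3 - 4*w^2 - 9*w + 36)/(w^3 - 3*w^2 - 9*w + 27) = (w - 4)/(w - 3)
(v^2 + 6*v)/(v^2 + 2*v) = (v + 6)/(v + 2)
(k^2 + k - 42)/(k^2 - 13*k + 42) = (k + 7)/(k - 7)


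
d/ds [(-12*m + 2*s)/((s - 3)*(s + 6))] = 2*(12*m*s + 18*m - s^2 - 18)/(s^4 + 6*s^3 - 27*s^2 - 108*s + 324)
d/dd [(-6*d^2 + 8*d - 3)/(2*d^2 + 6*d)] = (-26*d^2 + 6*d + 9)/(2*d^2*(d^2 + 6*d + 9))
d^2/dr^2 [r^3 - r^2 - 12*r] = 6*r - 2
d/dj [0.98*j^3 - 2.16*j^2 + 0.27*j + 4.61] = 2.94*j^2 - 4.32*j + 0.27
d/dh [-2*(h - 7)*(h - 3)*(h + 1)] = -6*h^2 + 36*h - 22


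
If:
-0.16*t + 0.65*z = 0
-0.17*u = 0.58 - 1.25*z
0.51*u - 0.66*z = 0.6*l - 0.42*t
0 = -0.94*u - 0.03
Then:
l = 0.77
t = 1.87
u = -0.03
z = 0.46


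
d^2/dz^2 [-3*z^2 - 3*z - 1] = -6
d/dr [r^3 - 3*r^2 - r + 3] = 3*r^2 - 6*r - 1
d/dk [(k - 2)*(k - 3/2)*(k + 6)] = 3*k^2 + 5*k - 18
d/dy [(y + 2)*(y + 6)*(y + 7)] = 3*y^2 + 30*y + 68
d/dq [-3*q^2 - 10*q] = -6*q - 10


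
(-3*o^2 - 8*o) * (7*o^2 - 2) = -21*o^4 - 56*o^3 + 6*o^2 + 16*o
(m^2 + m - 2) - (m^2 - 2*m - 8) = 3*m + 6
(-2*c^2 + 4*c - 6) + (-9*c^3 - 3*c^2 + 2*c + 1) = -9*c^3 - 5*c^2 + 6*c - 5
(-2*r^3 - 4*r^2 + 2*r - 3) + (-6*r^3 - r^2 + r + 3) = -8*r^3 - 5*r^2 + 3*r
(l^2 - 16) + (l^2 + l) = 2*l^2 + l - 16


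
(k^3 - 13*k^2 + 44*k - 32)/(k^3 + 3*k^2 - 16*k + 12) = (k^2 - 12*k + 32)/(k^2 + 4*k - 12)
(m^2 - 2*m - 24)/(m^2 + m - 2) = (m^2 - 2*m - 24)/(m^2 + m - 2)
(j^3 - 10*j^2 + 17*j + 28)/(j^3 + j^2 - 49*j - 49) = (j - 4)/(j + 7)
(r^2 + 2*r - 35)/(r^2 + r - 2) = (r^2 + 2*r - 35)/(r^2 + r - 2)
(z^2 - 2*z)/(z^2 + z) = (z - 2)/(z + 1)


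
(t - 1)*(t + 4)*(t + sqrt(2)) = t^3 + sqrt(2)*t^2 + 3*t^2 - 4*t + 3*sqrt(2)*t - 4*sqrt(2)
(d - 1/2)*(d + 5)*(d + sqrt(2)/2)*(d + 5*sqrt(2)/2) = d^4 + 3*sqrt(2)*d^3 + 9*d^3/2 + 27*sqrt(2)*d^2/2 - 15*sqrt(2)*d/2 + 45*d/4 - 25/4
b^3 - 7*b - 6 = (b - 3)*(b + 1)*(b + 2)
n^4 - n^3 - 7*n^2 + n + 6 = (n - 3)*(n - 1)*(n + 1)*(n + 2)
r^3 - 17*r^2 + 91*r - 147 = (r - 7)^2*(r - 3)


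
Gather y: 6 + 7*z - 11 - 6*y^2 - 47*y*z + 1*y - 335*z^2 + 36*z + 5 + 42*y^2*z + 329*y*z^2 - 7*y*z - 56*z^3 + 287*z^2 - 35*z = y^2*(42*z - 6) + y*(329*z^2 - 54*z + 1) - 56*z^3 - 48*z^2 + 8*z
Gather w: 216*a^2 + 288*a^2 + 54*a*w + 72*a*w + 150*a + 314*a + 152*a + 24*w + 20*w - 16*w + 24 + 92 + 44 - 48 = 504*a^2 + 616*a + w*(126*a + 28) + 112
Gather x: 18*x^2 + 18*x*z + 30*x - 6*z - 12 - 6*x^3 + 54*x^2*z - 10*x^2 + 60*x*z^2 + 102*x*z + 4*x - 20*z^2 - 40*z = -6*x^3 + x^2*(54*z + 8) + x*(60*z^2 + 120*z + 34) - 20*z^2 - 46*z - 12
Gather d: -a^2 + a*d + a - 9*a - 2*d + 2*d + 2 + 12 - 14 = -a^2 + a*d - 8*a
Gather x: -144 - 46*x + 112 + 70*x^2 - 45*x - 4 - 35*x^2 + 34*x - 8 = 35*x^2 - 57*x - 44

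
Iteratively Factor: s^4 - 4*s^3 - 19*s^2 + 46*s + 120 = (s + 3)*(s^3 - 7*s^2 + 2*s + 40) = (s + 2)*(s + 3)*(s^2 - 9*s + 20) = (s - 4)*(s + 2)*(s + 3)*(s - 5)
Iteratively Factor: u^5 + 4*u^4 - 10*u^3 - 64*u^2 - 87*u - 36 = (u + 1)*(u^4 + 3*u^3 - 13*u^2 - 51*u - 36) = (u + 1)*(u + 3)*(u^3 - 13*u - 12) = (u + 1)*(u + 3)^2*(u^2 - 3*u - 4) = (u - 4)*(u + 1)*(u + 3)^2*(u + 1)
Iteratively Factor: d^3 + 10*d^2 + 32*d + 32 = (d + 2)*(d^2 + 8*d + 16) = (d + 2)*(d + 4)*(d + 4)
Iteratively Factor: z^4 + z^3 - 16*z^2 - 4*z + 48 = (z + 4)*(z^3 - 3*z^2 - 4*z + 12) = (z - 3)*(z + 4)*(z^2 - 4) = (z - 3)*(z - 2)*(z + 4)*(z + 2)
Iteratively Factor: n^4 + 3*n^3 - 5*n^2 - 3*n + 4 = (n - 1)*(n^3 + 4*n^2 - n - 4) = (n - 1)*(n + 4)*(n^2 - 1) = (n - 1)^2*(n + 4)*(n + 1)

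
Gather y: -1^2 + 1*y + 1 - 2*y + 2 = 2 - y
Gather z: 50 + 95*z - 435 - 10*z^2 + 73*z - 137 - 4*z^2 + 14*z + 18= -14*z^2 + 182*z - 504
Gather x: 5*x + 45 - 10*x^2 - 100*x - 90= -10*x^2 - 95*x - 45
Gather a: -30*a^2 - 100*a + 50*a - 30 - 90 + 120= -30*a^2 - 50*a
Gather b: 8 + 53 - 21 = 40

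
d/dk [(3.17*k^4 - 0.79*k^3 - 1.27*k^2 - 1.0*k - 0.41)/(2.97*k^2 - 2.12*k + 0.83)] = (18.8298*k^5 - 22.5075*k^4 + 13.874*k^3 + 3.6953*k^2 + 0.3272*k - 1.6992)/(8.8209*k^4 - 12.5928*k^3 + 9.4246*k^2 - 3.5192*k + 0.6889)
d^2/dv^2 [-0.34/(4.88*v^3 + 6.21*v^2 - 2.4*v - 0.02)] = ((9.9552*v + 4.2228)*(4.88*v^3 + 6.21*v^2 - 2.4*v - 0.02) - 0.34*(14.64*v^2 + 12.42*v - 2.4)*(29.28*v^2 + 24.84*v - 4.8))/(4.88*v^3 + 6.21*v^2 - 2.4*v - 0.02)^3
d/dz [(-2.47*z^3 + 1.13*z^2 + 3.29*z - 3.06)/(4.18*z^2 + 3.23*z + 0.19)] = (-10.3246*z^4 - 15.9562*z^3 - 11.5102*z^2 + 26.011*z + 10.5089)/(17.4724*z^4 + 27.0028*z^3 + 12.0213*z^2 + 1.2274*z + 0.0361)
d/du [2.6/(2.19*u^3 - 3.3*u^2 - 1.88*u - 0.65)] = (-17.082*u^2 + 17.16*u + 4.888)/(-2.19*u^3 + 3.3*u^2 + 1.88*u + 0.65)^2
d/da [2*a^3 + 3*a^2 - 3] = 6*a*(a + 1)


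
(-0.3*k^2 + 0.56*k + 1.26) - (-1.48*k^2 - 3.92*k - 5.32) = 1.18*k^2 + 4.48*k + 6.58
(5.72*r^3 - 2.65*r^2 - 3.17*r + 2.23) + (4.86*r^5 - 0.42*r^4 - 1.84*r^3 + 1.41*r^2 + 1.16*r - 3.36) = 4.86*r^5 - 0.42*r^4 + 3.88*r^3 - 1.24*r^2 - 2.01*r - 1.13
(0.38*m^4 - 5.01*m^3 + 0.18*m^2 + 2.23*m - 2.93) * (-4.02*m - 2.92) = -1.5276*m^5 + 19.0306*m^4 + 13.9056*m^3 - 9.4902*m^2 + 5.267*m + 8.5556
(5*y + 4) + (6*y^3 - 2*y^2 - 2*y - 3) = 6*y^3 - 2*y^2 + 3*y + 1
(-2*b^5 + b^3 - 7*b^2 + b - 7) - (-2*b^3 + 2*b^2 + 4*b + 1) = -2*b^5 + 3*b^3 - 9*b^2 - 3*b - 8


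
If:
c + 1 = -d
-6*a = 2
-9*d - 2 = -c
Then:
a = -1/3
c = -7/10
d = -3/10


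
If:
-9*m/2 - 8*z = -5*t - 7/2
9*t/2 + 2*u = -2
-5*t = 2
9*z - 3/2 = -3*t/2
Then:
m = -11/135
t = -2/5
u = -1/10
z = 7/30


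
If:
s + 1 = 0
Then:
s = -1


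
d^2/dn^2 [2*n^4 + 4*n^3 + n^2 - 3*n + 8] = 24*n^2 + 24*n + 2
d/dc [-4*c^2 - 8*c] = -8*c - 8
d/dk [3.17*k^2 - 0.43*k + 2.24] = 6.34*k - 0.43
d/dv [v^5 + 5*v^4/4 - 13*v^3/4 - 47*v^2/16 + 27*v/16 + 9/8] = 5*v^4 + 5*v^3 - 39*v^2/4 - 47*v/8 + 27/16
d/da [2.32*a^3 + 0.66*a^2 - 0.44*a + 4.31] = 6.96*a^2 + 1.32*a - 0.44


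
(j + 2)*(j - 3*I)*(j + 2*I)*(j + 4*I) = j^4 + 2*j^3 + 3*I*j^3 + 10*j^2 + 6*I*j^2 + 20*j + 24*I*j + 48*I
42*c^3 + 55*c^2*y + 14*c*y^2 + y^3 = (c + y)*(6*c + y)*(7*c + y)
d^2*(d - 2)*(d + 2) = d^4 - 4*d^2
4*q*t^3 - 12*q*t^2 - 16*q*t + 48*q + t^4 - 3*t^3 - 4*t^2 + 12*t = (4*q + t)*(t - 3)*(t - 2)*(t + 2)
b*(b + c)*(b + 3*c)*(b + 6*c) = b^4 + 10*b^3*c + 27*b^2*c^2 + 18*b*c^3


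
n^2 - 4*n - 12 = (n - 6)*(n + 2)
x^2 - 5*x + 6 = (x - 3)*(x - 2)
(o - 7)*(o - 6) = o^2 - 13*o + 42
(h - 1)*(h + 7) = h^2 + 6*h - 7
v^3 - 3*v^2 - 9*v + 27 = (v - 3)^2*(v + 3)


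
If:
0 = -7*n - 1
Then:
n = -1/7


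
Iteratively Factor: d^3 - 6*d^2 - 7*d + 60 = (d - 4)*(d^2 - 2*d - 15) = (d - 4)*(d + 3)*(d - 5)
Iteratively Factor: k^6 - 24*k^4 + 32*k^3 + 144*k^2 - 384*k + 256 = (k + 4)*(k^5 - 4*k^4 - 8*k^3 + 64*k^2 - 112*k + 64) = (k - 2)*(k + 4)*(k^4 - 2*k^3 - 12*k^2 + 40*k - 32) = (k - 2)*(k + 4)^2*(k^3 - 6*k^2 + 12*k - 8) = (k - 2)^2*(k + 4)^2*(k^2 - 4*k + 4) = (k - 2)^3*(k + 4)^2*(k - 2)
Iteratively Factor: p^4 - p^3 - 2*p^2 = (p + 1)*(p^3 - 2*p^2) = p*(p + 1)*(p^2 - 2*p) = p*(p - 2)*(p + 1)*(p)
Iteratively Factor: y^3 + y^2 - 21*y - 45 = (y + 3)*(y^2 - 2*y - 15) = (y + 3)^2*(y - 5)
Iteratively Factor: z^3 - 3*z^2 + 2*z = (z - 1)*(z^2 - 2*z) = z*(z - 1)*(z - 2)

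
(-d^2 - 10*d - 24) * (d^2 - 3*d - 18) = -d^4 - 7*d^3 + 24*d^2 + 252*d + 432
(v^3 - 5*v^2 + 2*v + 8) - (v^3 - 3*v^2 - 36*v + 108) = -2*v^2 + 38*v - 100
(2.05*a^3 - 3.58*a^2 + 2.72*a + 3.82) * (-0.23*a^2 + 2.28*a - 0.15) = -0.4715*a^5 + 5.4974*a^4 - 9.0955*a^3 + 5.86*a^2 + 8.3016*a - 0.573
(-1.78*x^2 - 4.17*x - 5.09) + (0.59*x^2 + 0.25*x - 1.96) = -1.19*x^2 - 3.92*x - 7.05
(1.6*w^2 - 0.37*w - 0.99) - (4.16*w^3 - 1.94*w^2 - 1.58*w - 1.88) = -4.16*w^3 + 3.54*w^2 + 1.21*w + 0.89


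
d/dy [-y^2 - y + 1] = -2*y - 1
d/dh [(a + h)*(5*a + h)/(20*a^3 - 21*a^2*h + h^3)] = (9*a^2 - 2*a*h - h^2)/(16*a^4 - 40*a^3*h + 33*a^2*h^2 - 10*a*h^3 + h^4)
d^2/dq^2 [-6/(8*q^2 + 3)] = 288*(1 - 8*q^2)/(8*q^2 + 3)^3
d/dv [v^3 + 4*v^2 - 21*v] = 3*v^2 + 8*v - 21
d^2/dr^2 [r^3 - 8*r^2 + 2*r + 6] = 6*r - 16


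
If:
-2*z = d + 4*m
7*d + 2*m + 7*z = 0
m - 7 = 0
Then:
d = 24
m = 7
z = -26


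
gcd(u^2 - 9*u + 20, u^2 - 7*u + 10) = u - 5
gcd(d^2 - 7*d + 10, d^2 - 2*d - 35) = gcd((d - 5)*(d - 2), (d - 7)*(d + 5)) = 1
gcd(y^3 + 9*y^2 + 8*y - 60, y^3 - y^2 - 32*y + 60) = y^2 + 4*y - 12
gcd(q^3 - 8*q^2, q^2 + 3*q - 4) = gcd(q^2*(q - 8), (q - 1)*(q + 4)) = 1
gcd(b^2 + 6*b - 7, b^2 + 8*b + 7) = b + 7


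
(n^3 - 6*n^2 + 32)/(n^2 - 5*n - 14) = (n^2 - 8*n + 16)/(n - 7)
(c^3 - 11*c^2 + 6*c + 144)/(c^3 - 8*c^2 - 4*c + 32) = (c^2 - 3*c - 18)/(c^2 - 4)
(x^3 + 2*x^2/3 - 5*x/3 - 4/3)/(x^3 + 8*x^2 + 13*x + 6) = (x - 4/3)/(x + 6)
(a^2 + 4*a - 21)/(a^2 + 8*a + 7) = (a - 3)/(a + 1)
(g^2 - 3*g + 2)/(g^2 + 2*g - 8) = (g - 1)/(g + 4)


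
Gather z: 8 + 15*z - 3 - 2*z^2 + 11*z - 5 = -2*z^2 + 26*z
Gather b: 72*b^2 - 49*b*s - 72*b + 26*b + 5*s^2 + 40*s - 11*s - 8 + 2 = 72*b^2 + b*(-49*s - 46) + 5*s^2 + 29*s - 6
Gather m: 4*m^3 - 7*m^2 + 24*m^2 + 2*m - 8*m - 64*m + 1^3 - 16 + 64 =4*m^3 + 17*m^2 - 70*m + 49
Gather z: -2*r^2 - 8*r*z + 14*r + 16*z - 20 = -2*r^2 + 14*r + z*(16 - 8*r) - 20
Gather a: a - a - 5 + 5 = 0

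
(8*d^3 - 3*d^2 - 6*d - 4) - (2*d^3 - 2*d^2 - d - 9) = 6*d^3 - d^2 - 5*d + 5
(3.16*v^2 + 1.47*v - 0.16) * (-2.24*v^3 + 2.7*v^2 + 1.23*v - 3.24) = -7.0784*v^5 + 5.2392*v^4 + 8.2142*v^3 - 8.8623*v^2 - 4.9596*v + 0.5184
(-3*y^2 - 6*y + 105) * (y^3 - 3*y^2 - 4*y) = -3*y^5 + 3*y^4 + 135*y^3 - 291*y^2 - 420*y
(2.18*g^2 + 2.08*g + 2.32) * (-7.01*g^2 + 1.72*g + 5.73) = -15.2818*g^4 - 10.8312*g^3 - 0.194199999999995*g^2 + 15.9088*g + 13.2936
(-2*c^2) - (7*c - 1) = -2*c^2 - 7*c + 1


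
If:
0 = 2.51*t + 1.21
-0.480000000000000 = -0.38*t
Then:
No Solution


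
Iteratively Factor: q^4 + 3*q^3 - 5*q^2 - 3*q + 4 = (q - 1)*(q^3 + 4*q^2 - q - 4) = (q - 1)^2*(q^2 + 5*q + 4) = (q - 1)^2*(q + 4)*(q + 1)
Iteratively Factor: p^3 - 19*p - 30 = (p + 2)*(p^2 - 2*p - 15) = (p - 5)*(p + 2)*(p + 3)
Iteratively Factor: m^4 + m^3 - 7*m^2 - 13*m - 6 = (m + 1)*(m^3 - 7*m - 6) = (m - 3)*(m + 1)*(m^2 + 3*m + 2) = (m - 3)*(m + 1)*(m + 2)*(m + 1)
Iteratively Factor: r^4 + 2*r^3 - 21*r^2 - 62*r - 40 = (r + 4)*(r^3 - 2*r^2 - 13*r - 10) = (r + 2)*(r + 4)*(r^2 - 4*r - 5) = (r - 5)*(r + 2)*(r + 4)*(r + 1)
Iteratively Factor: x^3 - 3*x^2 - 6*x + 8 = (x - 4)*(x^2 + x - 2) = (x - 4)*(x - 1)*(x + 2)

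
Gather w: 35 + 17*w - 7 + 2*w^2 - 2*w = 2*w^2 + 15*w + 28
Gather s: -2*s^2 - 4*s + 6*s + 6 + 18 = -2*s^2 + 2*s + 24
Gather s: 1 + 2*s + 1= 2*s + 2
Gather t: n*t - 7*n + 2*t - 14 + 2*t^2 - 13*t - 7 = -7*n + 2*t^2 + t*(n - 11) - 21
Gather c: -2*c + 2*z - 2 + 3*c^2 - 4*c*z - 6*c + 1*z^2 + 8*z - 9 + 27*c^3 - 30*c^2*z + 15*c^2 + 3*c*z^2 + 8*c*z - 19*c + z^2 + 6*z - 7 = 27*c^3 + c^2*(18 - 30*z) + c*(3*z^2 + 4*z - 27) + 2*z^2 + 16*z - 18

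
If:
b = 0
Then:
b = 0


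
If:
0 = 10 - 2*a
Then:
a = 5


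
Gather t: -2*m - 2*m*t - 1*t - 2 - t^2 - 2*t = -2*m - t^2 + t*(-2*m - 3) - 2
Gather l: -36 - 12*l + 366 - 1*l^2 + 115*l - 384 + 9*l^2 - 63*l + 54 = 8*l^2 + 40*l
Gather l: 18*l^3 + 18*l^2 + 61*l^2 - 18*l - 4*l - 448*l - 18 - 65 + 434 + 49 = 18*l^3 + 79*l^2 - 470*l + 400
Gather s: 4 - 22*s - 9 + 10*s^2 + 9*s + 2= 10*s^2 - 13*s - 3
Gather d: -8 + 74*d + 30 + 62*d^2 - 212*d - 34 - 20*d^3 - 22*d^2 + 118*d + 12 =-20*d^3 + 40*d^2 - 20*d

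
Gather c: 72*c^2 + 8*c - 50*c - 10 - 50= 72*c^2 - 42*c - 60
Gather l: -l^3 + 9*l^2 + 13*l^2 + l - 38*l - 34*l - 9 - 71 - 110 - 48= -l^3 + 22*l^2 - 71*l - 238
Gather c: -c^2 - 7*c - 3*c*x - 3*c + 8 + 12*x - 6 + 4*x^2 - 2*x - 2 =-c^2 + c*(-3*x - 10) + 4*x^2 + 10*x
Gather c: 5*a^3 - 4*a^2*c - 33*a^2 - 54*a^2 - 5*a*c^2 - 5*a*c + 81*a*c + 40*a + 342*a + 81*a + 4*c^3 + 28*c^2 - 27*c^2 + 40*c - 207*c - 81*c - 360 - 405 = 5*a^3 - 87*a^2 + 463*a + 4*c^3 + c^2*(1 - 5*a) + c*(-4*a^2 + 76*a - 248) - 765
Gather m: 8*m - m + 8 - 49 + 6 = 7*m - 35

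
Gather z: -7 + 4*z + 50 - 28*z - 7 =36 - 24*z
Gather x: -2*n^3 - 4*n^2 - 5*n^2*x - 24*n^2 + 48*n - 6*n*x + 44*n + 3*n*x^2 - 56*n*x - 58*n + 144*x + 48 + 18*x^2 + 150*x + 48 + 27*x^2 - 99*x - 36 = -2*n^3 - 28*n^2 + 34*n + x^2*(3*n + 45) + x*(-5*n^2 - 62*n + 195) + 60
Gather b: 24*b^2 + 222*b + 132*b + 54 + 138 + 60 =24*b^2 + 354*b + 252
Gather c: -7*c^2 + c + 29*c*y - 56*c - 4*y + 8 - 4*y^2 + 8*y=-7*c^2 + c*(29*y - 55) - 4*y^2 + 4*y + 8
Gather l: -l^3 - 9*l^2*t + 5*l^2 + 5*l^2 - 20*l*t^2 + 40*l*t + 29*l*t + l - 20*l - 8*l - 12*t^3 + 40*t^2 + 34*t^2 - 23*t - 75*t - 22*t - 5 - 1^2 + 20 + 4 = -l^3 + l^2*(10 - 9*t) + l*(-20*t^2 + 69*t - 27) - 12*t^3 + 74*t^2 - 120*t + 18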